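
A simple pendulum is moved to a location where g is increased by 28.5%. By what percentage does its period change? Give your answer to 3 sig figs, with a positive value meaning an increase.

T ∝ 1/√g, so T'/T = 1/√(1.285) = 0.8822.
Percentage change in T = (0.8822 − 1) × 100% = -11.8%.

-11.8%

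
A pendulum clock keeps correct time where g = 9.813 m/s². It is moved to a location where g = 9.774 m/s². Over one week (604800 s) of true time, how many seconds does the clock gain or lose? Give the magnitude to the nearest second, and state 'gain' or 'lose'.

The clock's period scales as T ∝ 1/√g, so T'/T = √(9.813/9.774) = 1.00199.
In 604800 s of true time the clock registers 604800/1.00199 = 603597.0 s, so it loses 1203 s.

lose 1203 s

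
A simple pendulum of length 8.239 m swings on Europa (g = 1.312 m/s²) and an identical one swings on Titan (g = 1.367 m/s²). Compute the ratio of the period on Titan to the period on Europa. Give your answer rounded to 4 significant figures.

0.9797

T ∝ 1/√g, so T₂/T₁ = √(g₁/g₂) = √(1.312/1.367) = 0.9797.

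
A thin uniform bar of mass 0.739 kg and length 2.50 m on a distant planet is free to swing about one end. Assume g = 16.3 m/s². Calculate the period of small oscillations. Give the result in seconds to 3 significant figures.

For a physical pendulum T = 2π√(I/(mgd)), with d = 1.250 m from pivot to centre of mass.
I_cm = mL²/12 = 0.739 × 2.50²/12 = 0.3849 kg·m²; I = I_cm + md² = 0.3849 + 0.739 × 1.250² = 1.540 kg·m².
T = 2π√(1.540/(0.739 × 16.3 × 1.250)) = 2.01 s.

2.01 s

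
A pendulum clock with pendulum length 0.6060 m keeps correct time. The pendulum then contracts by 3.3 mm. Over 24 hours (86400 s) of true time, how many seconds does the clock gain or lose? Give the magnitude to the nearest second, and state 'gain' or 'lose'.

gain 236 s

T ∝ √L, so T'/T = √(0.60270/0.6060) = 0.997274.
In 86400 s of true time the clock registers 86400/0.997274 = 86636.2 s, so it gains 236 s.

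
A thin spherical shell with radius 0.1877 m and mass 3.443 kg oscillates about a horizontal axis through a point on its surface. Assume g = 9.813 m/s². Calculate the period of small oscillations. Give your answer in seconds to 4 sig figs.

I_cm = (2/3)mr² = 0.080868 kg·m². The pivot is at distance d = 0.1877 m from the centre of mass.
By the parallel-axis theorem, I = I_cm + md² = 0.080868 + 0.12130 = 0.20217 kg·m².
T = 2π√(I/(mgd)) = 2π√(0.20217/(3.443 × 9.813 × 0.1877)) = 1.122 s.

1.122 s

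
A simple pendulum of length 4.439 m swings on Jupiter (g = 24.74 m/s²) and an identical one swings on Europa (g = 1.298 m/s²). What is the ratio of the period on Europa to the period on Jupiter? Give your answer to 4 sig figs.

T ∝ 1/√g, so T₂/T₁ = √(g₁/g₂) = √(24.74/1.298) = 4.366.

4.366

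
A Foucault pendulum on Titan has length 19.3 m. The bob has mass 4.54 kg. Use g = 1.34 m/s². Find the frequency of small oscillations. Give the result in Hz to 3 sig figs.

T = 2π√(L/g) = 2π√(19.3/1.34) = 23.85 s, so f = 1/T = 0.0419 Hz.

0.0419 Hz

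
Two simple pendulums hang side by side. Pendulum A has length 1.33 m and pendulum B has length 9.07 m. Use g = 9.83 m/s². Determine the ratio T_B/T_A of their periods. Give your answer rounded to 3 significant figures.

2.61

T ∝ √L, so T_B/T_A = √(L_B/L_A) = √(9.07/1.33) = 2.61.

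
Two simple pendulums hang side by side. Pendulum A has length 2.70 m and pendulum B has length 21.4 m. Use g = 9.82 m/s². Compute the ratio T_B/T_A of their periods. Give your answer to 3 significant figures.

2.82

T ∝ √L, so T_B/T_A = √(L_B/L_A) = √(21.4/2.70) = 2.82.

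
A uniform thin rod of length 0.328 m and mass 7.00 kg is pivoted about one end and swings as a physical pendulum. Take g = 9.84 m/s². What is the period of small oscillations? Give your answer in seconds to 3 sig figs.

For a physical pendulum T = 2π√(I/(mgd)), with d = 0.1640 m from pivot to centre of mass.
I_cm = mL²/12 = 7.00 × 0.328²/12 = 0.06276 kg·m²; I = I_cm + md² = 0.06276 + 7.00 × 0.1640² = 0.2510 kg·m².
T = 2π√(0.2510/(7.00 × 9.84 × 0.1640)) = 0.937 s.

0.937 s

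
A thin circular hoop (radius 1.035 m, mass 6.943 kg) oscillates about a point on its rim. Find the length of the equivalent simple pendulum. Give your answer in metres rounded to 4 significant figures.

2.070 m

The equivalent simple-pendulum length is L_eq = I/(md), where I is about the pivot and d = 1.0350 m.
I_cm = mR² = 7.4375 kg·m², so I = I_cm + md² = 7.4375 + 7.4375 = 14.875 kg·m².
L_eq = 14.875/(6.943 × 1.0350) = 2.070 m.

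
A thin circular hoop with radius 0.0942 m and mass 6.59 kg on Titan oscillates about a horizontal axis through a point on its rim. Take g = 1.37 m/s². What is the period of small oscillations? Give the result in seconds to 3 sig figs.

2.33 s

I_cm = mr² = 0.05848 kg·m². The pivot is at distance d = 0.0942 m from the centre of mass.
By the parallel-axis theorem, I = I_cm + md² = 0.05848 + 0.05848 = 0.1170 kg·m².
T = 2π√(I/(mgd)) = 2π√(0.1170/(6.59 × 1.37 × 0.0942)) = 2.33 s.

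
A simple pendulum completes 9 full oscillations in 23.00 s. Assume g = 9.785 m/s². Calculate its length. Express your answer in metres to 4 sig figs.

1.619 m

T = 23.00/9 = 2.5556 s.
From T = 2π√(L/g), L = gT²/(4π²) = 9.785 × 2.5556²/(4π²) = 1.619 m.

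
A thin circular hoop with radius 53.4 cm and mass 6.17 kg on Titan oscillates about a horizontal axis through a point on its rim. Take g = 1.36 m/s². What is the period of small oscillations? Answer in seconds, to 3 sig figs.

I_cm = mr² = 1.759 kg·m². The pivot is at distance d = 0.534 m from the centre of mass.
By the parallel-axis theorem, I = I_cm + md² = 1.759 + 1.759 = 3.519 kg·m².
T = 2π√(I/(mgd)) = 2π√(3.519/(6.17 × 1.36 × 0.534)) = 5.57 s.

5.57 s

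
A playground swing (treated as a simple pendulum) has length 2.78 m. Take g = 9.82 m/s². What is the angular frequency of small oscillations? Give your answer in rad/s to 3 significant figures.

1.88 rad/s

ω = √(g/L) = √(9.82/2.78) = 1.88 rad/s.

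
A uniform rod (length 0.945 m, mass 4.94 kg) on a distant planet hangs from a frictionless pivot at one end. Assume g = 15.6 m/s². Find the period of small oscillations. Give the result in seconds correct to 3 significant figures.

1.26 s

For a physical pendulum T = 2π√(I/(mgd)), with d = 0.4725 m from pivot to centre of mass.
I_cm = mL²/12 = 4.94 × 0.945²/12 = 0.3676 kg·m²; I = I_cm + md² = 0.3676 + 4.94 × 0.4725² = 1.471 kg·m².
T = 2π√(1.471/(4.94 × 15.6 × 0.4725)) = 1.26 s.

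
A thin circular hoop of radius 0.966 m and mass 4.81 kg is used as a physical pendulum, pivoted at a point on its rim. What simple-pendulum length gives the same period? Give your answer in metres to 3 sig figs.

The equivalent simple-pendulum length is L_eq = I/(md), where I is about the pivot and d = 0.9660 m.
I_cm = mR² = 4.488 kg·m², so I = I_cm + md² = 4.488 + 4.488 = 8.977 kg·m².
L_eq = 8.977/(4.81 × 0.9660) = 1.93 m.

1.93 m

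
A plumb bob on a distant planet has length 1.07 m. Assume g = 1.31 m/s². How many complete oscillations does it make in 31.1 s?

T = 2π√(L/g) = 2π√(1.07/1.31) = 5.679 s.
Number of complete oscillations = ⌊31.1/5.679⌋ = ⌊5.477⌋ = 5.

5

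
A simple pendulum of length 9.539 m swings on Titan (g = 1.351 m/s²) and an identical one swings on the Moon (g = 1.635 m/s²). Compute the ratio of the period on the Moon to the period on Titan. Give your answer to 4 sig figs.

T ∝ 1/√g, so T₂/T₁ = √(g₁/g₂) = √(1.351/1.635) = 0.9090.

0.9090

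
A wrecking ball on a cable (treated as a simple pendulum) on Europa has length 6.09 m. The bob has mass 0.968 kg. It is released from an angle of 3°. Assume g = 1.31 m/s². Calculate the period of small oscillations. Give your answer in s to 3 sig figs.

T = 2π√(L/g) = 2π√(6.09/1.31) = 2π × 2.156 = 13.5 s.

13.5 s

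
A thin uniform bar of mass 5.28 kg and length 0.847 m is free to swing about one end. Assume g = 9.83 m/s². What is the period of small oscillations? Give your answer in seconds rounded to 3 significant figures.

1.51 s

For a physical pendulum T = 2π√(I/(mgd)), with d = 0.4235 m from pivot to centre of mass.
I_cm = mL²/12 = 5.28 × 0.847²/12 = 0.3157 kg·m²; I = I_cm + md² = 0.3157 + 5.28 × 0.4235² = 1.263 kg·m².
T = 2π√(1.263/(5.28 × 9.83 × 0.4235)) = 1.51 s.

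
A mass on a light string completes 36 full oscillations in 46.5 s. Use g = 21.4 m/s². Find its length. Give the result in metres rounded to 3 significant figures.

0.904 m

T = 46.5/36 = 1.292 s.
From T = 2π√(L/g), L = gT²/(4π²) = 21.4 × 1.292²/(4π²) = 0.904 m.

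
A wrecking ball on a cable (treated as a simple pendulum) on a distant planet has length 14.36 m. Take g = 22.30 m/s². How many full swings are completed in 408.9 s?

81

T = 2π√(L/g) = 2π√(14.36/22.30) = 5.0420 s.
Number of complete oscillations = ⌊408.9/5.0420⌋ = ⌊81.098⌋ = 81.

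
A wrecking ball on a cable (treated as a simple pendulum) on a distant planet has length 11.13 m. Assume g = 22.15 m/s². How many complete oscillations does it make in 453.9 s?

T = 2π√(L/g) = 2π√(11.13/22.15) = 4.4539 s.
Number of complete oscillations = ⌊453.9/4.4539⌋ = ⌊101.91⌋ = 101.

101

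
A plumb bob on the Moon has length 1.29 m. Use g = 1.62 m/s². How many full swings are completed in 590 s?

105

T = 2π√(L/g) = 2π√(1.29/1.62) = 5.607 s.
Number of complete oscillations = ⌊590/5.607⌋ = ⌊105.2⌋ = 105.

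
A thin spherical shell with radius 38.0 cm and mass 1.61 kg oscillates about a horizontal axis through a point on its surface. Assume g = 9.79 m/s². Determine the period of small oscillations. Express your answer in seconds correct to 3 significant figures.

I_cm = (2/3)mr² = 0.1550 kg·m². The pivot is at distance d = 0.380 m from the centre of mass.
By the parallel-axis theorem, I = I_cm + md² = 0.1550 + 0.2325 = 0.3875 kg·m².
T = 2π√(I/(mgd)) = 2π√(0.3875/(1.61 × 9.79 × 0.380)) = 1.60 s.

1.60 s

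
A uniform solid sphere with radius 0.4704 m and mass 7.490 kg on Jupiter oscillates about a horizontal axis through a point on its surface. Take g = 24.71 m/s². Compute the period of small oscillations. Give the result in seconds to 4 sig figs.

I_cm = (2/5)mr² = 0.66294 kg·m². The pivot is at distance d = 0.4704 m from the centre of mass.
By the parallel-axis theorem, I = I_cm + md² = 0.66294 + 1.6574 = 2.3203 kg·m².
T = 2π√(I/(mgd)) = 2π√(2.3203/(7.490 × 24.71 × 0.4704)) = 1.026 s.

1.026 s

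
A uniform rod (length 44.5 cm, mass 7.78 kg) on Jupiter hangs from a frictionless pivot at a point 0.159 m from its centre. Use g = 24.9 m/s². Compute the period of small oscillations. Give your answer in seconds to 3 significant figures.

0.645 s

For a physical pendulum T = 2π√(I/(mgd)), with d = 0.1590 m from pivot to centre of mass.
I_cm = mL²/12 = 7.78 × 0.445²/12 = 0.1284 kg·m²; I = I_cm + md² = 0.1284 + 7.78 × 0.1590² = 0.3251 kg·m².
T = 2π√(0.3251/(7.78 × 24.9 × 0.1590)) = 0.645 s.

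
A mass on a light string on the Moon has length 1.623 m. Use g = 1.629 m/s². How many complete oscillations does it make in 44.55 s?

T = 2π√(L/g) = 2π√(1.623/1.629) = 6.2716 s.
Number of complete oscillations = ⌊44.55/6.2716⌋ = ⌊7.1034⌋ = 7.

7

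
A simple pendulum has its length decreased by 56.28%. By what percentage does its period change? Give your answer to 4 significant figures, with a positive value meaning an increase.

T ∝ √L, so T'/T = √(0.43720) = 0.66121.
Percentage change in T = (0.66121 − 1) × 100% = -33.88%.

-33.88%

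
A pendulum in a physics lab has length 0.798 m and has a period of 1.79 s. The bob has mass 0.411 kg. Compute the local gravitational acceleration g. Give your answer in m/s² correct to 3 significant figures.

From T = 2π√(L/g), g = 4π²L/T² = 4π² × 0.798/1.790² = 9.83 m/s².

9.83 m/s²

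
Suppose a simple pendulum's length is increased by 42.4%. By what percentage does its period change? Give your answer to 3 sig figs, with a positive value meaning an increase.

T ∝ √L, so T'/T = √(1.424) = 1.193.
Percentage change in T = (1.193 − 1) × 100% = 19.3%.

19.3%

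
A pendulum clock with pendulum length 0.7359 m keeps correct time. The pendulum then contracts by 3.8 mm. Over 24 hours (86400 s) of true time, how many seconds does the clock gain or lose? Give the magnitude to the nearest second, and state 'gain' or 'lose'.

gain 224 s

T ∝ √L, so T'/T = √(0.73210/0.7359) = 0.997415.
In 86400 s of true time the clock registers 86400/0.997415 = 86623.9 s, so it gains 224 s.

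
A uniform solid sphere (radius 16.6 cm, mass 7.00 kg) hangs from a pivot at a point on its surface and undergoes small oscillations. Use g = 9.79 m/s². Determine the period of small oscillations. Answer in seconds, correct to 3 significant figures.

I_cm = (2/5)mr² = 0.07716 kg·m². The pivot is at distance d = 0.166 m from the centre of mass.
By the parallel-axis theorem, I = I_cm + md² = 0.07716 + 0.1929 = 0.2700 kg·m².
T = 2π√(I/(mgd)) = 2π√(0.2700/(7.00 × 9.79 × 0.166)) = 0.968 s.

0.968 s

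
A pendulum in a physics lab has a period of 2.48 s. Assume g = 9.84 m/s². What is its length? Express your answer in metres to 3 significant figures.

From T = 2π√(L/g), L = gT²/(4π²) = 9.84 × 2.480²/(4π²) = 1.53 m.

1.53 m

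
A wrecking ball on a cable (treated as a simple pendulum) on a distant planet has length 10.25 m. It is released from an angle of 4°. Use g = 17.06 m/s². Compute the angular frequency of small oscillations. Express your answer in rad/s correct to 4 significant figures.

1.290 rad/s

ω = √(g/L) = √(17.06/10.25) = 1.290 rad/s.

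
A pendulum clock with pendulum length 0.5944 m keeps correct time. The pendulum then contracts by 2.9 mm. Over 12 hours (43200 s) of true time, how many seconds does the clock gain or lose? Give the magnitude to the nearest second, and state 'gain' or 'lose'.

gain 106 s

T ∝ √L, so T'/T = √(0.59150/0.5944) = 0.997558.
In 43200 s of true time the clock registers 43200/0.997558 = 43305.8 s, so it gains 106 s.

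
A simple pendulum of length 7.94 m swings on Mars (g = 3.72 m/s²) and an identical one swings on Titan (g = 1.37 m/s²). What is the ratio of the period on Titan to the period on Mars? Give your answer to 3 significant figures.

T ∝ 1/√g, so T₂/T₁ = √(g₁/g₂) = √(3.72/1.37) = 1.65.

1.65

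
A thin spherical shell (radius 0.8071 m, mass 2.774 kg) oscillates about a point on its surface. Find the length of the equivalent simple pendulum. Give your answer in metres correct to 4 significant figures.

1.345 m

The equivalent simple-pendulum length is L_eq = I/(md), where I is about the pivot and d = 0.80710 m.
I_cm = (2/3)mR² = 1.2047 kg·m², so I = I_cm + md² = 1.2047 + 1.8070 = 3.0117 kg·m².
L_eq = 3.0117/(2.774 × 0.80710) = 1.345 m.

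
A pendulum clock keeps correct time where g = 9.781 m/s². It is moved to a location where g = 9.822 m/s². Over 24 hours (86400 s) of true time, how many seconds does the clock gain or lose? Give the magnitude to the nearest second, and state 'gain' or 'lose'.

The clock's period scales as T ∝ 1/√g, so T'/T = √(9.781/9.822) = 0.997911.
In 86400 s of true time the clock registers 86400/0.997911 = 86580.9 s, so it gains 181 s.

gain 181 s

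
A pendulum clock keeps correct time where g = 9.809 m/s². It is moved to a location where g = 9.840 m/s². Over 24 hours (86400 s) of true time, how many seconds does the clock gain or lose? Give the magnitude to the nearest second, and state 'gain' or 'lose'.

The clock's period scales as T ∝ 1/√g, so T'/T = √(9.809/9.840) = 0.998424.
In 86400 s of true time the clock registers 86400/0.998424 = 86536.4 s, so it gains 136 s.

gain 136 s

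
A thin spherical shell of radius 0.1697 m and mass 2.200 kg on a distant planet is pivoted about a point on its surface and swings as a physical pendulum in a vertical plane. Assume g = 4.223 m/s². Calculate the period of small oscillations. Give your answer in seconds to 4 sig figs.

I_cm = (2/3)mr² = 0.042237 kg·m². The pivot is at distance d = 0.1697 m from the centre of mass.
By the parallel-axis theorem, I = I_cm + md² = 0.042237 + 0.063356 = 0.10559 kg·m².
T = 2π√(I/(mgd)) = 2π√(0.10559/(2.200 × 4.223 × 0.1697)) = 1.626 s.

1.626 s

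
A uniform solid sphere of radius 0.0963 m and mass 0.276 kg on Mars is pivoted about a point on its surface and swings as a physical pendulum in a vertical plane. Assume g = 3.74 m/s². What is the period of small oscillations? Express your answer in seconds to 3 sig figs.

1.19 s

I_cm = (2/5)mr² = 0.001024 kg·m². The pivot is at distance d = 0.0963 m from the centre of mass.
By the parallel-axis theorem, I = I_cm + md² = 0.001024 + 0.002560 = 0.003583 kg·m².
T = 2π√(I/(mgd)) = 2π√(0.003583/(0.276 × 3.74 × 0.0963)) = 1.19 s.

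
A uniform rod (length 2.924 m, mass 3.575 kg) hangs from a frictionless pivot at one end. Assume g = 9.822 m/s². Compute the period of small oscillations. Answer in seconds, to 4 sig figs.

For a physical pendulum T = 2π√(I/(mgd)), with d = 1.4620 m from pivot to centre of mass.
I_cm = mL²/12 = 3.575 × 2.924²/12 = 2.5471 kg·m²; I = I_cm + md² = 2.5471 + 3.575 × 1.4620² = 10.188 kg·m².
T = 2π√(10.188/(3.575 × 9.822 × 1.4620)) = 2.799 s.

2.799 s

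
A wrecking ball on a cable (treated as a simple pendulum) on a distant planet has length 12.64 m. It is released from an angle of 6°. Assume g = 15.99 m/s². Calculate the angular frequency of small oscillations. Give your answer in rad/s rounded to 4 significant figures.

1.125 rad/s

ω = √(g/L) = √(15.99/12.64) = 1.125 rad/s.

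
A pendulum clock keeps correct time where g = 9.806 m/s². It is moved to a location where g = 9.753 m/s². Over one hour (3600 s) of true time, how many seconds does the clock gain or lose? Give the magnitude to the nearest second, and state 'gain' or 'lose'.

lose 10 s

The clock's period scales as T ∝ 1/√g, so T'/T = √(9.806/9.753) = 1.00271.
In 3600 s of true time the clock registers 3600/1.00271 = 3590.3 s, so it loses 10 s.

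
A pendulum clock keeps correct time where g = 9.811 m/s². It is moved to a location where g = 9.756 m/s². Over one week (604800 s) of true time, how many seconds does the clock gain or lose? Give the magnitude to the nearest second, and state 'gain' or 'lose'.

lose 1698 s

The clock's period scales as T ∝ 1/√g, so T'/T = √(9.811/9.756) = 1.00281.
In 604800 s of true time the clock registers 604800/1.00281 = 603102.4 s, so it loses 1698 s.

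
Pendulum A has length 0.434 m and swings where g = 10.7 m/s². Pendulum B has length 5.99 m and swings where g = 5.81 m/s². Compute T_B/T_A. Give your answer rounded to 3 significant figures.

T = 2π√(L/g), so T_B/T_A = √((L_B/g_B)/(L_A/g_A)) = √((5.99/5.81)/(0.434/10.7)) = 5.04.

5.04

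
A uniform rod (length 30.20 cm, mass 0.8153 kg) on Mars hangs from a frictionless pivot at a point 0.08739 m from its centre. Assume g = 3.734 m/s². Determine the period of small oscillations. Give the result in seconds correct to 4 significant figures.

1.358 s

For a physical pendulum T = 2π√(I/(mgd)), with d = 0.087390 m from pivot to centre of mass.
I_cm = mL²/12 = 0.8153 × 0.3020²/12 = 0.0061966 kg·m²; I = I_cm + md² = 0.0061966 + 0.8153 × 0.087390² = 0.012423 kg·m².
T = 2π√(0.012423/(0.8153 × 3.734 × 0.087390)) = 1.358 s.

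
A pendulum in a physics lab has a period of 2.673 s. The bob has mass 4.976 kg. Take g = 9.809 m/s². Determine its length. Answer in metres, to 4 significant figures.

1.775 m

From T = 2π√(L/g), L = gT²/(4π²) = 9.809 × 2.6730²/(4π²) = 1.775 m.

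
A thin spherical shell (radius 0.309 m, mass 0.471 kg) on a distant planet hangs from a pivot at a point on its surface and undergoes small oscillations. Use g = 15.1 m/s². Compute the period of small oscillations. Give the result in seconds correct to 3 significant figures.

I_cm = (2/3)mr² = 0.02998 kg·m². The pivot is at distance d = 0.309 m from the centre of mass.
By the parallel-axis theorem, I = I_cm + md² = 0.02998 + 0.04497 = 0.07495 kg·m².
T = 2π√(I/(mgd)) = 2π√(0.07495/(0.471 × 15.1 × 0.309)) = 1.16 s.

1.16 s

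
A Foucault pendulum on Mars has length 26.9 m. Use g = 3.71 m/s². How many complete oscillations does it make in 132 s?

7

T = 2π√(L/g) = 2π√(26.9/3.71) = 16.92 s.
Number of complete oscillations = ⌊132/16.92⌋ = ⌊7.802⌋ = 7.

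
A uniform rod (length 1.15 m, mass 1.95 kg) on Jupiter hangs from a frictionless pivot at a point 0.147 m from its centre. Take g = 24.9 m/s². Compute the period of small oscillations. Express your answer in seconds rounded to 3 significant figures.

For a physical pendulum T = 2π√(I/(mgd)), with d = 0.1470 m from pivot to centre of mass.
I_cm = mL²/12 = 1.95 × 1.15²/12 = 0.2149 kg·m²; I = I_cm + md² = 0.2149 + 1.95 × 0.1470² = 0.2570 kg·m².
T = 2π√(0.2570/(1.95 × 24.9 × 0.1470)) = 1.19 s.

1.19 s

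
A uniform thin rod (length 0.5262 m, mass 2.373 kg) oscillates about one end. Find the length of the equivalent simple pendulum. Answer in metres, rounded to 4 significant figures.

0.3508 m

The equivalent simple-pendulum length is L_eq = I/(md), where I is about the pivot and d = 0.26310 m.
I_cm = (1/12)mL² = 0.054754 kg·m², so I = I_cm + md² = 0.054754 + 0.16426 = 0.21902 kg·m².
L_eq = 0.21902/(2.373 × 0.26310) = 0.3508 m.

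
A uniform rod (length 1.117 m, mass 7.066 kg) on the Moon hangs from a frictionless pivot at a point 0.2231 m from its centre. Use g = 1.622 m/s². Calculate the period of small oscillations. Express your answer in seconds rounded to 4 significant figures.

4.096 s

For a physical pendulum T = 2π√(I/(mgd)), with d = 0.22310 m from pivot to centre of mass.
I_cm = mL²/12 = 7.066 × 1.117²/12 = 0.73468 kg·m²; I = I_cm + md² = 0.73468 + 7.066 × 0.22310² = 1.0864 kg·m².
T = 2π√(1.0864/(7.066 × 1.622 × 0.22310)) = 4.096 s.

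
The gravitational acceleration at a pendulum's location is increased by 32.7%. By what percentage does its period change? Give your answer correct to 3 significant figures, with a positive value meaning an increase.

-13.2%

T ∝ 1/√g, so T'/T = 1/√(1.327) = 0.8681.
Percentage change in T = (0.8681 − 1) × 100% = -13.2%.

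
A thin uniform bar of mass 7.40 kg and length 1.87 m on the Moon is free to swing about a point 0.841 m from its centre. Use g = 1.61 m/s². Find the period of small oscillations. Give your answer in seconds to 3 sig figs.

5.40 s

For a physical pendulum T = 2π√(I/(mgd)), with d = 0.8410 m from pivot to centre of mass.
I_cm = mL²/12 = 7.40 × 1.87²/12 = 2.156 kg·m²; I = I_cm + md² = 2.156 + 7.40 × 0.8410² = 7.390 kg·m².
T = 2π√(7.390/(7.40 × 1.61 × 0.8410)) = 5.40 s.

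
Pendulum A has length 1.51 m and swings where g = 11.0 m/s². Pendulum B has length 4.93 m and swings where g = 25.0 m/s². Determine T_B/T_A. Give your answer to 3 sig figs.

T = 2π√(L/g), so T_B/T_A = √((L_B/g_B)/(L_A/g_A)) = √((4.93/25.0)/(1.51/11.0)) = 1.20.

1.20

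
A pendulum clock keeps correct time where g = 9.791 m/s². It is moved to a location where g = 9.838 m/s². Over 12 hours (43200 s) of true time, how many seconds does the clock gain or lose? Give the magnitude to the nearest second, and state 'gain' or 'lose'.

The clock's period scales as T ∝ 1/√g, so T'/T = √(9.791/9.838) = 0.997608.
In 43200 s of true time the clock registers 43200/0.997608 = 43303.6 s, so it gains 104 s.

gain 104 s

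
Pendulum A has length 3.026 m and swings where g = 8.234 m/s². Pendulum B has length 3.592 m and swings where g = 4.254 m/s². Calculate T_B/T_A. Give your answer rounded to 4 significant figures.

T = 2π√(L/g), so T_B/T_A = √((L_B/g_B)/(L_A/g_A)) = √((3.592/4.254)/(3.026/8.234)) = 1.516.

1.516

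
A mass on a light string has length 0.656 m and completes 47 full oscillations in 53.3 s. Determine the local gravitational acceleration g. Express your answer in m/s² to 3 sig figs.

T = 53.3/47 = 1.134 s.
From T = 2π√(L/g), g = 4π²L/T² = 4π² × 0.656/1.134² = 20.1 m/s².

20.1 m/s²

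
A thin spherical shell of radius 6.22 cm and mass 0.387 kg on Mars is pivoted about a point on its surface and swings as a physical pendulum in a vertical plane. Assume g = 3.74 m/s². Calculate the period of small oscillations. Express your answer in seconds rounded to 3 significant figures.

I_cm = (2/3)mr² = 0.0009982 kg·m². The pivot is at distance d = 0.0622 m from the centre of mass.
By the parallel-axis theorem, I = I_cm + md² = 0.0009982 + 0.001497 = 0.002495 kg·m².
T = 2π√(I/(mgd)) = 2π√(0.002495/(0.387 × 3.74 × 0.0622)) = 1.05 s.

1.05 s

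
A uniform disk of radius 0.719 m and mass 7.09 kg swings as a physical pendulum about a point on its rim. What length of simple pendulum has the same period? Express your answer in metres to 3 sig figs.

The equivalent simple-pendulum length is L_eq = I/(md), where I is about the pivot and d = 0.7190 m.
I_cm = ½mR² = 1.833 kg·m², so I = I_cm + md² = 1.833 + 3.665 = 5.498 kg·m².
L_eq = 5.498/(7.09 × 0.7190) = 1.08 m.

1.08 m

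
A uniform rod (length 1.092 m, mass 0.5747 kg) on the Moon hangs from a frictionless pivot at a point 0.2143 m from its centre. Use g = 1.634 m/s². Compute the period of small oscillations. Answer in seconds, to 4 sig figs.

For a physical pendulum T = 2π√(I/(mgd)), with d = 0.21430 m from pivot to centre of mass.
I_cm = mL²/12 = 0.5747 × 1.092²/12 = 0.057109 kg·m²; I = I_cm + md² = 0.057109 + 0.5747 × 0.21430² = 0.083502 kg·m².
T = 2π√(0.083502/(0.5747 × 1.634 × 0.21430)) = 4.047 s.

4.047 s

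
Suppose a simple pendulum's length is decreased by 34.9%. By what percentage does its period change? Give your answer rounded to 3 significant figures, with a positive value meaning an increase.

-19.3%

T ∝ √L, so T'/T = √(0.6510) = 0.8068.
Percentage change in T = (0.8068 − 1) × 100% = -19.3%.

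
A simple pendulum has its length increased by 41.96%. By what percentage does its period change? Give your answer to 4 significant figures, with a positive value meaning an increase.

19.15%

T ∝ √L, so T'/T = √(1.4196) = 1.1915.
Percentage change in T = (1.1915 − 1) × 100% = 19.15%.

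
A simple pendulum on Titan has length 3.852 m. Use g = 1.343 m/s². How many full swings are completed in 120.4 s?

11

T = 2π√(L/g) = 2π√(3.852/1.343) = 10.641 s.
Number of complete oscillations = ⌊120.4/10.641⌋ = ⌊11.315⌋ = 11.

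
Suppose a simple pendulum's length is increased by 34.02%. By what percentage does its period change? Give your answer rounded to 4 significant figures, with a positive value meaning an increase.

T ∝ √L, so T'/T = √(1.3402) = 1.1577.
Percentage change in T = (1.1577 − 1) × 100% = 15.77%.

15.77%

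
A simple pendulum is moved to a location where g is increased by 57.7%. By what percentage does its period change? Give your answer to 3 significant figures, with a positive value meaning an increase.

T ∝ 1/√g, so T'/T = 1/√(1.577) = 0.7963.
Percentage change in T = (0.7963 − 1) × 100% = -20.4%.

-20.4%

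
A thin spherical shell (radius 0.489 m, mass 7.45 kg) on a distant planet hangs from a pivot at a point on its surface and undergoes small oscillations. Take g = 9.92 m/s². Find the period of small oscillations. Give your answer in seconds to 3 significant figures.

I_cm = (2/3)mr² = 1.188 kg·m². The pivot is at distance d = 0.489 m from the centre of mass.
By the parallel-axis theorem, I = I_cm + md² = 1.188 + 1.781 = 2.969 kg·m².
T = 2π√(I/(mgd)) = 2π√(2.969/(7.45 × 9.92 × 0.489)) = 1.80 s.

1.80 s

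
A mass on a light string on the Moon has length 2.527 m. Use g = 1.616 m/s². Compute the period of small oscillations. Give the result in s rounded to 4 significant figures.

T = 2π√(L/g) = 2π√(2.527/1.616) = 2π × 1.2505 = 7.857 s.

7.857 s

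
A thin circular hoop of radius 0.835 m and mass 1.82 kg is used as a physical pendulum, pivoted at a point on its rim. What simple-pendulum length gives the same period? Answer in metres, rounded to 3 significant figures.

The equivalent simple-pendulum length is L_eq = I/(md), where I is about the pivot and d = 0.8350 m.
I_cm = mR² = 1.269 kg·m², so I = I_cm + md² = 1.269 + 1.269 = 2.538 kg·m².
L_eq = 2.538/(1.82 × 0.8350) = 1.67 m.

1.67 m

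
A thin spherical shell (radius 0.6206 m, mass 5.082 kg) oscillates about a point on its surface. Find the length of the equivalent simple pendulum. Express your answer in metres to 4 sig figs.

1.034 m

The equivalent simple-pendulum length is L_eq = I/(md), where I is about the pivot and d = 0.62060 m.
I_cm = (2/3)mR² = 1.3049 kg·m², so I = I_cm + md² = 1.3049 + 1.9573 = 3.2622 kg·m².
L_eq = 3.2622/(5.082 × 0.62060) = 1.034 m.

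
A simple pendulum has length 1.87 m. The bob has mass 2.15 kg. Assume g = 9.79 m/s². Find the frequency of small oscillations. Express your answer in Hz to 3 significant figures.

0.364 Hz

T = 2π√(L/g) = 2π√(1.87/9.79) = 2.746 s, so f = 1/T = 0.364 Hz.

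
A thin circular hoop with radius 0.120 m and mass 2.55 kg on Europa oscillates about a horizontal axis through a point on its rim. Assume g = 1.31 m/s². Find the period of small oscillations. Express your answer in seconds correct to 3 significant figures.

I_cm = mr² = 0.03672 kg·m². The pivot is at distance d = 0.120 m from the centre of mass.
By the parallel-axis theorem, I = I_cm + md² = 0.03672 + 0.03672 = 0.07344 kg·m².
T = 2π√(I/(mgd)) = 2π√(0.07344/(2.55 × 1.31 × 0.120)) = 2.69 s.

2.69 s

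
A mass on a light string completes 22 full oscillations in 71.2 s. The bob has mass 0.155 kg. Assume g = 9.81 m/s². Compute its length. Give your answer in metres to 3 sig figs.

T = 71.2/22 = 3.236 s.
From T = 2π√(L/g), L = gT²/(4π²) = 9.81 × 3.236²/(4π²) = 2.60 m.

2.60 m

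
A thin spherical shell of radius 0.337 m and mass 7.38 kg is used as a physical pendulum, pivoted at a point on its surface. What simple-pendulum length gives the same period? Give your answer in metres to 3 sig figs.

The equivalent simple-pendulum length is L_eq = I/(md), where I is about the pivot and d = 0.3370 m.
I_cm = (2/3)mR² = 0.5588 kg·m², so I = I_cm + md² = 0.5588 + 0.8381 = 1.397 kg·m².
L_eq = 1.397/(7.38 × 0.3370) = 0.562 m.

0.562 m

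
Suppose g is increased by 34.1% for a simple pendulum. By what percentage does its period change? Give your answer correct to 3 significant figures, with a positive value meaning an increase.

T ∝ 1/√g, so T'/T = 1/√(1.341) = 0.8635.
Percentage change in T = (0.8635 − 1) × 100% = -13.6%.

-13.6%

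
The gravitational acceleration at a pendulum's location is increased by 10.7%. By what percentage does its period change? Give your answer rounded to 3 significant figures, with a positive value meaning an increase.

-4.96%

T ∝ 1/√g, so T'/T = 1/√(1.107) = 0.9504.
Percentage change in T = (0.9504 − 1) × 100% = -4.96%.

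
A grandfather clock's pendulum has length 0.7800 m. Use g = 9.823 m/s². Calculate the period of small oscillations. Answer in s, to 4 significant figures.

T = 2π√(L/g) = 2π√(0.7800/9.823) = 2π × 0.28179 = 1.771 s.

1.771 s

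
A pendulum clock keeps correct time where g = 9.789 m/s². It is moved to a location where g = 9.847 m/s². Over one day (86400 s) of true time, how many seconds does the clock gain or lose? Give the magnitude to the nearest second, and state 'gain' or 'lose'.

gain 256 s

The clock's period scales as T ∝ 1/√g, so T'/T = √(9.789/9.847) = 0.997051.
In 86400 s of true time the clock registers 86400/0.997051 = 86655.6 s, so it gains 256 s.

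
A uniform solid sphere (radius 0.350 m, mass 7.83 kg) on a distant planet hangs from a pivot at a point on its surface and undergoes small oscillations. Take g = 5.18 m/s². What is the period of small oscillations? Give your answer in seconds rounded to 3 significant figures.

I_cm = (2/5)mr² = 0.3837 kg·m². The pivot is at distance d = 0.350 m from the centre of mass.
By the parallel-axis theorem, I = I_cm + md² = 0.3837 + 0.9592 = 1.343 kg·m².
T = 2π√(I/(mgd)) = 2π√(1.343/(7.83 × 5.18 × 0.350)) = 1.93 s.

1.93 s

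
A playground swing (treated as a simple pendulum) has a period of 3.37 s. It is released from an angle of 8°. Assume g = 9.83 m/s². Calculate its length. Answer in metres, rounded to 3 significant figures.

From T = 2π√(L/g), L = gT²/(4π²) = 9.83 × 3.370²/(4π²) = 2.83 m.

2.83 m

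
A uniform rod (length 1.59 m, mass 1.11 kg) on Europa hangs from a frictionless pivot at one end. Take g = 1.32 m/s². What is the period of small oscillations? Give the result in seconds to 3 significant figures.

5.63 s

For a physical pendulum T = 2π√(I/(mgd)), with d = 0.7950 m from pivot to centre of mass.
I_cm = mL²/12 = 1.11 × 1.59²/12 = 0.2338 kg·m²; I = I_cm + md² = 0.2338 + 1.11 × 0.7950² = 0.9354 kg·m².
T = 2π√(0.9354/(1.11 × 1.32 × 0.7950)) = 5.63 s.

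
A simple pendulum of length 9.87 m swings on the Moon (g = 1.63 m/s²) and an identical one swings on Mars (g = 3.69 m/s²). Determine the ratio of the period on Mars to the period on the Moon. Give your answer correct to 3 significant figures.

0.665

T ∝ 1/√g, so T₂/T₁ = √(g₁/g₂) = √(1.63/3.69) = 0.665.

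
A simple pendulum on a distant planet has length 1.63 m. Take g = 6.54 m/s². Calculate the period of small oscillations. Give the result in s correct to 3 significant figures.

T = 2π√(L/g) = 2π√(1.63/6.54) = 2π × 0.4992 = 3.14 s.

3.14 s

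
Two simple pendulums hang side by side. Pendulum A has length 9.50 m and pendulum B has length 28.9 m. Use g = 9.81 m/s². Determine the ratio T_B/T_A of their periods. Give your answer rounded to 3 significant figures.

T ∝ √L, so T_B/T_A = √(L_B/L_A) = √(28.9/9.50) = 1.74.

1.74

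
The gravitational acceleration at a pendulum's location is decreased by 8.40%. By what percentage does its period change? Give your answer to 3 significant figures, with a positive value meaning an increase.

4.48%

T ∝ 1/√g, so T'/T = 1/√(0.9160) = 1.045.
Percentage change in T = (1.045 − 1) × 100% = 4.48%.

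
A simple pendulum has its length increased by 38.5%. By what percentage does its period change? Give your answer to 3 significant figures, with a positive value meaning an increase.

17.7%

T ∝ √L, so T'/T = √(1.385) = 1.177.
Percentage change in T = (1.177 − 1) × 100% = 17.7%.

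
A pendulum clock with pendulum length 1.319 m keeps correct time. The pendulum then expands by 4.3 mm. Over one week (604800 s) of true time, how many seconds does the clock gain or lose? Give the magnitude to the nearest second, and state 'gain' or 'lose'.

lose 983 s

T ∝ √L, so T'/T = √(1.32330/1.319) = 1.00163.
In 604800 s of true time the clock registers 604800/1.00163 = 603816.6 s, so it loses 983 s.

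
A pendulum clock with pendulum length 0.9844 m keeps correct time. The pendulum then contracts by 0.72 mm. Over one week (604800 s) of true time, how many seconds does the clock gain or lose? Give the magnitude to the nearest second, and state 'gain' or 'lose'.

gain 221 s

T ∝ √L, so T'/T = √(0.98368/0.9844) = 0.999634.
In 604800 s of true time the clock registers 604800/0.999634 = 605021.3 s, so it gains 221 s.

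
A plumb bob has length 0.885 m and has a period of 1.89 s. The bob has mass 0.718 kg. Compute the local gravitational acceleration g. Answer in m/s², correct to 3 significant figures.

From T = 2π√(L/g), g = 4π²L/T² = 4π² × 0.885/1.890² = 9.78 m/s².

9.78 m/s²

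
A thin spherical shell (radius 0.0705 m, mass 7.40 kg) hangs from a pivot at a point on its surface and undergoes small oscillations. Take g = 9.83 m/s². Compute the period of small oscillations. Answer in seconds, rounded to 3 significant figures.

I_cm = (2/3)mr² = 0.02452 kg·m². The pivot is at distance d = 0.0705 m from the centre of mass.
By the parallel-axis theorem, I = I_cm + md² = 0.02452 + 0.03678 = 0.06130 kg·m².
T = 2π√(I/(mgd)) = 2π√(0.06130/(7.40 × 9.83 × 0.0705)) = 0.687 s.

0.687 s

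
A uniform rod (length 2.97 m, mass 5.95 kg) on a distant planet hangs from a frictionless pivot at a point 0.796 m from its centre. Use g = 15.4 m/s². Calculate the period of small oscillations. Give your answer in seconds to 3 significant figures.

For a physical pendulum T = 2π√(I/(mgd)), with d = 0.7960 m from pivot to centre of mass.
I_cm = mL²/12 = 5.95 × 2.97²/12 = 4.374 kg·m²; I = I_cm + md² = 4.374 + 5.95 × 0.7960² = 8.144 kg·m².
T = 2π√(8.144/(5.95 × 15.4 × 0.7960)) = 2.10 s.

2.10 s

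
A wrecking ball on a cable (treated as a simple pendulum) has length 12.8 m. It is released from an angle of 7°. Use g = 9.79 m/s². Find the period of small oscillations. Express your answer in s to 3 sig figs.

T = 2π√(L/g) = 2π√(12.8/9.79) = 2π × 1.143 = 7.18 s.

7.18 s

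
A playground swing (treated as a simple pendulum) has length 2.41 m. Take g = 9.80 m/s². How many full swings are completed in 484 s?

155

T = 2π√(L/g) = 2π√(2.41/9.80) = 3.116 s.
Number of complete oscillations = ⌊484/3.116⌋ = ⌊155.3⌋ = 155.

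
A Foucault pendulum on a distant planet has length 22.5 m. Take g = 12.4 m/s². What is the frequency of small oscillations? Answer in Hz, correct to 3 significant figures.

T = 2π√(L/g) = 2π√(22.5/12.4) = 8.464 s, so f = 1/T = 0.118 Hz.

0.118 Hz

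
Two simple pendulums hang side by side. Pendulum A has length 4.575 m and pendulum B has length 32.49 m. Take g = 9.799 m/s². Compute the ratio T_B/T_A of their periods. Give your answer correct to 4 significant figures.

T ∝ √L, so T_B/T_A = √(L_B/L_A) = √(32.49/4.575) = 2.665.

2.665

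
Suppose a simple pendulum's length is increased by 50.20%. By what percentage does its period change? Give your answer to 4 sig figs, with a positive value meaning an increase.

T ∝ √L, so T'/T = √(1.5020) = 1.2256.
Percentage change in T = (1.2256 − 1) × 100% = 22.56%.

22.56%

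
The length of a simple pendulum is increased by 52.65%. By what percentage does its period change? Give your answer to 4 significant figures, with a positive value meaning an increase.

T ∝ √L, so T'/T = √(1.5265) = 1.2355.
Percentage change in T = (1.2355 − 1) × 100% = 23.55%.

23.55%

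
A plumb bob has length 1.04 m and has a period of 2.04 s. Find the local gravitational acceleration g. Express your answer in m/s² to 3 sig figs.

From T = 2π√(L/g), g = 4π²L/T² = 4π² × 1.04/2.040² = 9.87 m/s².

9.87 m/s²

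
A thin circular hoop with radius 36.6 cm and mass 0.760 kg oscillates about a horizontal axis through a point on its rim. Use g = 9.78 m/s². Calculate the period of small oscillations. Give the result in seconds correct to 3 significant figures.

1.72 s

I_cm = mr² = 0.1018 kg·m². The pivot is at distance d = 0.366 m from the centre of mass.
By the parallel-axis theorem, I = I_cm + md² = 0.1018 + 0.1018 = 0.2036 kg·m².
T = 2π√(I/(mgd)) = 2π√(0.2036/(0.760 × 9.78 × 0.366)) = 1.72 s.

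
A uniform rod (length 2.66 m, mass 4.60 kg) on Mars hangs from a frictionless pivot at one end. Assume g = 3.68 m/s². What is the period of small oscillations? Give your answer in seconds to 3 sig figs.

4.36 s

For a physical pendulum T = 2π√(I/(mgd)), with d = 1.330 m from pivot to centre of mass.
I_cm = mL²/12 = 4.60 × 2.66²/12 = 2.712 kg·m²; I = I_cm + md² = 2.712 + 4.60 × 1.330² = 10.85 kg·m².
T = 2π√(10.85/(4.60 × 3.68 × 1.330)) = 4.36 s.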